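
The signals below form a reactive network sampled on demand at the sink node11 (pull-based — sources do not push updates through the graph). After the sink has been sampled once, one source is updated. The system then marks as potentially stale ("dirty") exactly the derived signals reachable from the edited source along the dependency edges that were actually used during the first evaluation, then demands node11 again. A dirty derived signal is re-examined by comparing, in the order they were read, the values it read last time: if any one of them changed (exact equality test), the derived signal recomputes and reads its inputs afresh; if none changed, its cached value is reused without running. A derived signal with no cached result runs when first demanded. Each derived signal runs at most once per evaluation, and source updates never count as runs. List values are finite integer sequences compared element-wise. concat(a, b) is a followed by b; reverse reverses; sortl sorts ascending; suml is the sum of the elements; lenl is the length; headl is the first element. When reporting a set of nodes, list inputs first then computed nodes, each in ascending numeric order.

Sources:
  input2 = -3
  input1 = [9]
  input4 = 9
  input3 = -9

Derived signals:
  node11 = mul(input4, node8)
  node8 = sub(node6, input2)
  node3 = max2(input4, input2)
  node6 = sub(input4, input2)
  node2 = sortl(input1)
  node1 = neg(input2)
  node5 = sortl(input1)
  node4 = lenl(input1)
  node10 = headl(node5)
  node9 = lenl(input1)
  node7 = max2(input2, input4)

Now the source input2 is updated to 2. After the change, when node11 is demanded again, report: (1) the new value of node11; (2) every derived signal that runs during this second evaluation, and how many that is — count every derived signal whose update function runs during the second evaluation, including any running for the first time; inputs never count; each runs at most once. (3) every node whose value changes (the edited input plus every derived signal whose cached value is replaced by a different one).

Initial pass — values computed on the first demand:
  node6 = sub(9, -3) = 12
  node8 = sub(12, -3) = 15
  node11 = mul(9, 15) = 135

Second demand — change propagation:
  node6: re-runs because input2 -3->2; new result 7.
  node8: re-runs because node6 12->7; input2 -3->2; new result 5.
  node11: re-runs because node8 15->5; new result 45.

node11 now evaluates to 45.
Run set: node6, node8, node11 (3 run).
Changed values: input2, node6, node8, node11.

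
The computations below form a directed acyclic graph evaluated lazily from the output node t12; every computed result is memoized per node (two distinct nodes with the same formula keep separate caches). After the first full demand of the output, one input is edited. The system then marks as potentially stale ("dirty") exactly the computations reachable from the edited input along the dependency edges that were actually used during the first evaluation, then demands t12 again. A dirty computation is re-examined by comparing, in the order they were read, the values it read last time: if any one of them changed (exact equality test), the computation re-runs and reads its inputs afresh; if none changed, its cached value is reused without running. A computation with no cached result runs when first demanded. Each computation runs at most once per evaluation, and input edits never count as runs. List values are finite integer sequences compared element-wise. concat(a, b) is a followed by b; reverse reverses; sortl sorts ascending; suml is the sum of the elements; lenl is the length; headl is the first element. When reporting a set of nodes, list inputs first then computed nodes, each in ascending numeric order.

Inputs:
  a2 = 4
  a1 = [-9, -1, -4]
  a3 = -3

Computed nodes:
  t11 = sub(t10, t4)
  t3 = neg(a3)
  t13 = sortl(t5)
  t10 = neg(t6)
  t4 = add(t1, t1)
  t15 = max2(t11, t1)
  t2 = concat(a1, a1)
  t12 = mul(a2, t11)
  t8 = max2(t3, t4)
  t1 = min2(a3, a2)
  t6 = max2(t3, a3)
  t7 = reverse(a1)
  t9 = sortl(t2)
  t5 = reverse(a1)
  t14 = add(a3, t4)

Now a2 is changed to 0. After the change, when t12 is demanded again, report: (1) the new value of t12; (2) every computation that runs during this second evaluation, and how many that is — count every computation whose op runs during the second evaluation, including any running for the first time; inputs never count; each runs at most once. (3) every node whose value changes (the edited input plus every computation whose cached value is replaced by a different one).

Demanding t12 again yields 0.
2 computations run: t1, t12.
The nodes whose values change: a2, t12.
Note where the cutoff bites: t4 is checked, finds nothing changed, and keeps its cache.

First demand of the output computes:
  t1 = min2(-3, 4) = -3
  t3 = neg(-3) = 3
  t4 = add(-3, -3) = -6
  t6 = max2(3, -3) = 3
  t10 = neg(3) = -3
  t11 = sub(-3, -6) = 3
  t12 = mul(4, 3) = 12

After the edit, cleaning proceeds:
  t1: a read changed (a2 4->0) — executes, giving -3 — identical to its old value.
  t4: dirty, but its reads are unchanged (t1 unchanged, t1 unchanged); cached -6 stands.
  t11: dirty, but its reads are unchanged (t10 unchanged, t4 unchanged); cached 3 stands.
  t12: a read changed (a2 4->0) — executes, giving 0.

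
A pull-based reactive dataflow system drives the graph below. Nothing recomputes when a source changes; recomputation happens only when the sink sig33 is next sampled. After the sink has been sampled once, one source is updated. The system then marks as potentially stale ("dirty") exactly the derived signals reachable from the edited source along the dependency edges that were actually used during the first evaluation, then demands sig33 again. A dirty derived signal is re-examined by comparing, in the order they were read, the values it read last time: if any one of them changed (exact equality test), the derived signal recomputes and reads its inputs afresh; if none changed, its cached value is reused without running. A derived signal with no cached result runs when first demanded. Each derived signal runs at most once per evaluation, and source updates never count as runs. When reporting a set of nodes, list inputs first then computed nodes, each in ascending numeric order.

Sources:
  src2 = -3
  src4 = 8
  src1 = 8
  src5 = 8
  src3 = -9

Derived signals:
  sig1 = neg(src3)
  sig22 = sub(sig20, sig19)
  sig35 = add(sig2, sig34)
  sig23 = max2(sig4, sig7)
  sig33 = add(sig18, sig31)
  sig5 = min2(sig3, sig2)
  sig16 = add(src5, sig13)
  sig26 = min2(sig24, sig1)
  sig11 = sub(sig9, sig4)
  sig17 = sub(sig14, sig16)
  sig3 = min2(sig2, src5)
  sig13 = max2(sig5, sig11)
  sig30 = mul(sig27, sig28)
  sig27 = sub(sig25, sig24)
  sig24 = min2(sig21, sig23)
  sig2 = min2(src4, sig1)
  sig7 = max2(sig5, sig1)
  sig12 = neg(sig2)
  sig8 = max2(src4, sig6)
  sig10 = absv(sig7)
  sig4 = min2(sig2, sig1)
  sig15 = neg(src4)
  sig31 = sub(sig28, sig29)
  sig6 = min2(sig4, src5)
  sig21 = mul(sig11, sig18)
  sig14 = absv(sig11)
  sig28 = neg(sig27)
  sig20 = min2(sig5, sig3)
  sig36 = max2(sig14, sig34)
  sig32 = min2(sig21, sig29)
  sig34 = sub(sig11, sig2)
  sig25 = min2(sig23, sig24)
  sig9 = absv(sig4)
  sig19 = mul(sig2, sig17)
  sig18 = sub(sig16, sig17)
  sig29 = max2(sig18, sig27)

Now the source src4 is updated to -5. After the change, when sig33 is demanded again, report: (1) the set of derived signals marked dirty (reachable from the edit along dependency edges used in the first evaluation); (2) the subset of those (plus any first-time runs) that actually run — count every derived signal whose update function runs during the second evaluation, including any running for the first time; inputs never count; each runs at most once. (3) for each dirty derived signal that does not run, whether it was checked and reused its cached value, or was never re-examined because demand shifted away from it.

First evaluation (everything demanded from the output):
  sig1 = neg(-9) = 9
  sig2 = min2(8, 9) = 8
  sig3 = min2(8, 8) = 8
  sig4 = min2(8, 9) = 8
  sig5 = min2(8, 8) = 8
  sig7 = max2(8, 9) = 9
  sig9 = absv(8) = 8
  sig11 = sub(8, 8) = 0
  sig13 = max2(8, 0) = 8
  sig14 = absv(0) = 0
  sig16 = add(8, 8) = 16
  sig17 = sub(0, 16) = -16
  sig18 = sub(16, -16) = 32
  sig21 = mul(0, 32) = 0
  sig23 = max2(8, 9) = 9
  sig24 = min2(0, 9) = 0
  sig25 = min2(9, 0) = 0
  sig27 = sub(0, 0) = 0
  sig28 = neg(0) = 0
  sig29 = max2(32, 0) = 32
  sig31 = sub(0, 32) = -32
  sig33 = add(32, -32) = 0

Propagation after the edit:
  sig2: runs — src4 8->-5; result -5.
  sig3: runs — sig2 8->-5; result -5.
  sig4: runs — sig2 8->-5; result -5.
  sig5: runs — sig3 8->-5; sig2 8->-5; result -5.
  sig7: runs — sig5 8->-5; result 9 (same value as before).
  sig9: runs — sig4 8->-5; result 5.
  sig11: runs — sig9 8->5; sig4 8->-5; result 10.
  sig13: runs — sig5 8->-5; sig11 0->10; result 10.
  sig14: runs — sig11 0->10; result 10.
  sig16: runs — sig13 8->10; result 18.
  sig17: runs — sig14 0->10; sig16 16->18; result -8.
  sig18: runs — sig16 16->18; sig17 -16->-8; result 26.
  sig21: runs — sig11 0->10; sig18 32->26; result 260.
  sig23: runs — sig4 8->-5; result 9 (same value as before).
  sig24: runs — sig21 0->260; result 9.
  sig25: runs — sig24 0->9; result 9.
  sig27: runs — sig25 0->9; sig24 0->9; result 0 (same value as before).
  sig28: checked — values it read are unchanged (sig27 unchanged); reused cached 0 without running.
  sig29: runs — sig18 32->26; result 26.
  sig31: runs — sig29 32->26; result -26.
  sig33: runs — sig18 32->26; sig31 -32->-26; result 0 (same value as before).

Key observation: the cutoff stops propagation at sig28 — its inputs' values are unchanged, so it reuses its cache.

Marked dirty: sig2, sig3, sig4, sig5, sig7, sig9, sig11, sig13, sig14, sig16, sig17, sig18, sig21, sig23, sig24, sig25, sig27, sig28, sig29, sig31, sig33.
Derived signals that run: sig2, sig3, sig4, sig5, sig7, sig9, sig11, sig13, sig14, sig16, sig17, sig18, sig21, sig23, sig24, sig25, sig27, sig29, sig31, sig33 — 20 in total.
Checked but reused from cache: sig28.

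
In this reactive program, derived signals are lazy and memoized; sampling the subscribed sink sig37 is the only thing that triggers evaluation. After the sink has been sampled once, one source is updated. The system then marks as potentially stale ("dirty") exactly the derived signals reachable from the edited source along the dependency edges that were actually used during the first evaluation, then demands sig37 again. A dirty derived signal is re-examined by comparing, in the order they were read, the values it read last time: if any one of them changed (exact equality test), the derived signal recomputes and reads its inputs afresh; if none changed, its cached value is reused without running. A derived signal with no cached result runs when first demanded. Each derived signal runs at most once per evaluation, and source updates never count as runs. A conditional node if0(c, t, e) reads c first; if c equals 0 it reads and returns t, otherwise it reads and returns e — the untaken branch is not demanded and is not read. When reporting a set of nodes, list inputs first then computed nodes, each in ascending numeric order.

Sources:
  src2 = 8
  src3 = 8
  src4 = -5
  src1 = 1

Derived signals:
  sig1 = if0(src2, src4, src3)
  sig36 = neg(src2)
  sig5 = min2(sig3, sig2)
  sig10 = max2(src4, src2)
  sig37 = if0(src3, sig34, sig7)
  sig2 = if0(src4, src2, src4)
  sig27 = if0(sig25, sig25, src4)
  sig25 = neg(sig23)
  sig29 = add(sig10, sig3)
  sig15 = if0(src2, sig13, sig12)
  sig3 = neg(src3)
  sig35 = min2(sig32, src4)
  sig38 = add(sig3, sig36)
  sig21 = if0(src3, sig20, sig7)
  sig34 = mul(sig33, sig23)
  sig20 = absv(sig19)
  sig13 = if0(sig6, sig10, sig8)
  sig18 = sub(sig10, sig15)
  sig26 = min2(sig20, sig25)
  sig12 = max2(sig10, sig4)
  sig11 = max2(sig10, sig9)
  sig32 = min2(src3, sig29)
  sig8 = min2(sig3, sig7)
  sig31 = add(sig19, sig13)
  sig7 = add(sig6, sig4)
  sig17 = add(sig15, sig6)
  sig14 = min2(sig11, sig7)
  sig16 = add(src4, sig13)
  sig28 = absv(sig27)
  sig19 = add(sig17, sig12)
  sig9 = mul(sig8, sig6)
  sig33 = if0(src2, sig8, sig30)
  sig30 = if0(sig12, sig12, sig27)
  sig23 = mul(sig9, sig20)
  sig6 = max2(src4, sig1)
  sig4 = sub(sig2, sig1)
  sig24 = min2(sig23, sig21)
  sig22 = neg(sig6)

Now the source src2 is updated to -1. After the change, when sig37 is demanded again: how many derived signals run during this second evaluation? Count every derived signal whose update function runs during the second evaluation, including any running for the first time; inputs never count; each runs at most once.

1 derived signals run: sig1.
Note the absorption at sig1: it re-runs yet its value is the same, leaving the output's value untouched.

First demand of the output computes:
  sig1 = if0(src2=8 -> else branch src3) = 8
  sig2 = if0(src4=-5 -> else branch src4) = -5
  sig4 = sub(-5, 8) = -13
  sig6 = max2(-5, 8) = 8
  sig7 = add(8, -13) = -5
  sig37 = if0(src3=8 -> else branch sig7) = -5

After the edit, cleaning proceeds:
  sig1: a read changed (src2 8->-1) — executes, giving 8 — identical to its old value.
  sig4: dirty, but its reads are unchanged (sig2 unchanged, sig1 unchanged); cached -13 stands.
  sig6: dirty, but its reads are unchanged (src4 unchanged, sig1 unchanged); cached 8 stands.
  sig7: dirty, but its reads are unchanged (sig6 unchanged, sig4 unchanged); cached -5 stands.
  sig37: dirty, but its reads are unchanged (src3 unchanged, sig7 unchanged); cached -5 stands.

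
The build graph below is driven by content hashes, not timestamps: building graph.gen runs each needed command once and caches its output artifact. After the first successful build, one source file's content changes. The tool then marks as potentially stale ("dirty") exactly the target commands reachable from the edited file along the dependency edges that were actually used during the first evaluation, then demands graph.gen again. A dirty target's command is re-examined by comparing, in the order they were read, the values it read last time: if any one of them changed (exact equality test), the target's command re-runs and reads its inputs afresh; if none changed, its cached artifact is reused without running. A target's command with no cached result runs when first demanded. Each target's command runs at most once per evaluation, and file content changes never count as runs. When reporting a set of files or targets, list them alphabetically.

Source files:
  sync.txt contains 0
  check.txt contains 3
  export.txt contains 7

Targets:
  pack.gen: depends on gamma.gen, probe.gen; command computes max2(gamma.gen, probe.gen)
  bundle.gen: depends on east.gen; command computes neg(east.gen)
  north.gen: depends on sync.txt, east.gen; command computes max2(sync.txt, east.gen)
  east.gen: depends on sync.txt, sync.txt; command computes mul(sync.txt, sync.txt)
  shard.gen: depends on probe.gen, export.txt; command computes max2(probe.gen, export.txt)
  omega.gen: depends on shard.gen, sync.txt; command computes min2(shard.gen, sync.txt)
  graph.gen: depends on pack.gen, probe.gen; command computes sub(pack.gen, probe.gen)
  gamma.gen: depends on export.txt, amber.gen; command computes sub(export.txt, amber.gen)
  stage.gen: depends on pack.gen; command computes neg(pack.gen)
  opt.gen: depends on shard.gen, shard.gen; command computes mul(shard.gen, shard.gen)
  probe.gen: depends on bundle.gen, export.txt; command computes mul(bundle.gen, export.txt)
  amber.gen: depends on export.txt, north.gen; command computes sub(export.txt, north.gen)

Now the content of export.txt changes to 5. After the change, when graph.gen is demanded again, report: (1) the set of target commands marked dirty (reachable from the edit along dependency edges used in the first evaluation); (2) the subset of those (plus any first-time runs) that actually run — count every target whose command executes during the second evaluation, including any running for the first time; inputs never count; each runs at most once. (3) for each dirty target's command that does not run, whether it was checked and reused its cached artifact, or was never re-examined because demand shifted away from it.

Dirty set: amber.gen, gamma.gen, graph.gen, pack.gen, probe.gen.
Run set: amber.gen, gamma.gen, probe.gen (3 run).
Re-examined without running (cache reused): graph.gen, pack.gen.
The important point: at pack.gen every value read last time is unchanged, so the dirty flag clears without a run.

Initial pass — values computed on the first demand:
  east.gen = mul(0, 0) = 0
  bundle.gen = neg(0) = 0
  north.gen = max2(0, 0) = 0
  amber.gen = sub(7, 0) = 7
  gamma.gen = sub(7, 7) = 0
  probe.gen = mul(0, 7) = 0
  pack.gen = max2(0, 0) = 0
  graph.gen = sub(0, 0) = 0

Second demand — change propagation:
  amber.gen: re-runs because export.txt 7->5; new result 5.
  gamma.gen: re-runs because export.txt 7->5; amber.gen 7->5; new result 0 (unchanged).
  probe.gen: re-runs because export.txt 7->5; new result 0 (unchanged).
  pack.gen: re-examined; everything it read last time is the same (gamma.gen unchanged, probe.gen unchanged) — cache 0 kept, no run.
  graph.gen: re-examined; everything it read last time is the same (pack.gen unchanged, probe.gen unchanged) — cache 0 kept, no run.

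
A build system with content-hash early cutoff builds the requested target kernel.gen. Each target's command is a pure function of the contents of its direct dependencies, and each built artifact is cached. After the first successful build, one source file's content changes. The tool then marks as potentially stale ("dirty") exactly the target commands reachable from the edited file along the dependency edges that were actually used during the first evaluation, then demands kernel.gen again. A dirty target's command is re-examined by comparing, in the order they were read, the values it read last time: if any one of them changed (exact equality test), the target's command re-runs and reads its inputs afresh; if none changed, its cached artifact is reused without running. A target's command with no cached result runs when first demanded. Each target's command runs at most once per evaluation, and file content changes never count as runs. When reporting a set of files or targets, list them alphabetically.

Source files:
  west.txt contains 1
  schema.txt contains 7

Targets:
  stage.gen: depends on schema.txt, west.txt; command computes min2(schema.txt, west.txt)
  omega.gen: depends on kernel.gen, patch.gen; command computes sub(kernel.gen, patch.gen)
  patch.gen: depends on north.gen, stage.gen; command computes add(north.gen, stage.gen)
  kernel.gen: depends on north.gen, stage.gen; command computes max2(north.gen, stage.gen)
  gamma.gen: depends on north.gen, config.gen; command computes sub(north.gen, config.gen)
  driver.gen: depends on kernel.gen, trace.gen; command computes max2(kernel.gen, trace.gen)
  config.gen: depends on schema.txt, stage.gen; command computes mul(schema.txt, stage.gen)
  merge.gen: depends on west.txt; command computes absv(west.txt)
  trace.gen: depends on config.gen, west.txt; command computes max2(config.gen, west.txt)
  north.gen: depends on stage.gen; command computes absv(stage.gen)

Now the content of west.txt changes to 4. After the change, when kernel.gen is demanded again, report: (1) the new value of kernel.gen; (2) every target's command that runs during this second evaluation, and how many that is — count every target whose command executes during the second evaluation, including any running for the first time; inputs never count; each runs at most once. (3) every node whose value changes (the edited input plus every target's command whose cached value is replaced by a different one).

New value of kernel.gen: 4.
Target commands that run: kernel.gen, north.gen, stage.gen — 3 in total.
Values that change: kernel.gen, north.gen, stage.gen, west.txt.

First evaluation (everything demanded from the output):
  stage.gen = min2(7, 1) = 1
  north.gen = absv(1) = 1
  kernel.gen = max2(1, 1) = 1

Propagation after the edit:
  stage.gen: runs — west.txt 1->4; result 4.
  north.gen: runs — stage.gen 1->4; result 4.
  kernel.gen: runs — north.gen 1->4; stage.gen 1->4; result 4.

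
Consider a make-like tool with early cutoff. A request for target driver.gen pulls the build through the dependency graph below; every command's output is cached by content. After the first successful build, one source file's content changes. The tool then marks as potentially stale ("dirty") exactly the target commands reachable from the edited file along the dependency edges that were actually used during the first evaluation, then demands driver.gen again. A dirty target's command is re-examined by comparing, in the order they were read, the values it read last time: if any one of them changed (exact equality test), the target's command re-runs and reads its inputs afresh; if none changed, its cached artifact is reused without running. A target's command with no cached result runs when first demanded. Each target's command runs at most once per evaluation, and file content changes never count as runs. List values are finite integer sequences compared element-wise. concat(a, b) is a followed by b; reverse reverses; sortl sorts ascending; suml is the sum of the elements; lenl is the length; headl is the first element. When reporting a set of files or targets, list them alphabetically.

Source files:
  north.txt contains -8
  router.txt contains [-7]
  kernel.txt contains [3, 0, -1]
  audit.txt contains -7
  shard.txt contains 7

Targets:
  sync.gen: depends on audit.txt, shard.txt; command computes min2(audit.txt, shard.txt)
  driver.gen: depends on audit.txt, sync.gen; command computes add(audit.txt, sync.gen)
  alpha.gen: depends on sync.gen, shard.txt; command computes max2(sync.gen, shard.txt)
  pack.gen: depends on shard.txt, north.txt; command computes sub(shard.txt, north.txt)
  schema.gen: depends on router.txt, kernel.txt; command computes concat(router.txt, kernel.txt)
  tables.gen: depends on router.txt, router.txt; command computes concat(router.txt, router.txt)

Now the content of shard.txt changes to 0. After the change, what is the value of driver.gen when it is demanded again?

First demand of the output computes:
  sync.gen = min2(-7, 7) = -7
  driver.gen = add(-7, -7) = -14

After the edit, cleaning proceeds:
  sync.gen: a read changed (shard.txt 7->0) — executes, giving -7 — identical to its old value.
  driver.gen: dirty, but its reads are unchanged (audit.txt unchanged, sync.gen unchanged); cached -14 stands.

Note the absorption at sync.gen: it re-runs yet its value is the same, leaving the output's value untouched.

Demanding driver.gen again yields -14.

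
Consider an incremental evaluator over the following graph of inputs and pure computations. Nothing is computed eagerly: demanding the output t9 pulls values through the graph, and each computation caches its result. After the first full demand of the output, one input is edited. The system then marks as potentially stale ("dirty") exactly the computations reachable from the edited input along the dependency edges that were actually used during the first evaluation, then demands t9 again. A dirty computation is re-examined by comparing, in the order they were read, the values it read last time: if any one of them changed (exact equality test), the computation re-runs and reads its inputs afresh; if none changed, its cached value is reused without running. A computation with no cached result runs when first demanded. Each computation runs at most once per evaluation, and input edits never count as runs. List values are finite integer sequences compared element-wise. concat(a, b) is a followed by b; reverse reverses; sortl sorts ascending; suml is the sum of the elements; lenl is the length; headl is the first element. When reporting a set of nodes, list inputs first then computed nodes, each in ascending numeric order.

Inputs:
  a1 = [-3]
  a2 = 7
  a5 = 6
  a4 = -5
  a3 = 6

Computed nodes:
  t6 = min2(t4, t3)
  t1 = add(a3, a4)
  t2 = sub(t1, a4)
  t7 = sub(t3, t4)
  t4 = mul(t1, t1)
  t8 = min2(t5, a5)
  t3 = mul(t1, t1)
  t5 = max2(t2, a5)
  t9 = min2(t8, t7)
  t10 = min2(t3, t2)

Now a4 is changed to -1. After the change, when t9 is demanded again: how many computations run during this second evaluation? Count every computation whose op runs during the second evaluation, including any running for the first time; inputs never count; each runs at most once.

Run set: t1, t2, t3, t4, t7 (5 run).
The important point: at t5 every value read last time is unchanged, so the dirty flag clears without a run.

Initial pass — values computed on the first demand:
  t1 = add(6, -5) = 1
  t2 = sub(1, -5) = 6
  t3 = mul(1, 1) = 1
  t4 = mul(1, 1) = 1
  t5 = max2(6, 6) = 6
  t7 = sub(1, 1) = 0
  t8 = min2(6, 6) = 6
  t9 = min2(6, 0) = 0

Second demand — change propagation:
  t1: re-runs because a4 -5->-1; new result 5.
  t2: re-runs because t1 1->5; a4 -5->-1; new result 6 (unchanged).
  t3: re-runs because t1 1->5; t1 1->5; new result 25.
  t4: re-runs because t1 1->5; t1 1->5; new result 25.
  t5: re-examined; everything it read last time is the same (t2 unchanged, a5 unchanged) — cache 6 kept, no run.
  t7: re-runs because t3 1->25; t4 1->25; new result 0 (unchanged).
  t8: re-examined; everything it read last time is the same (t5 unchanged, a5 unchanged) — cache 6 kept, no run.
  t9: re-examined; everything it read last time is the same (t8 unchanged, t7 unchanged) — cache 0 kept, no run.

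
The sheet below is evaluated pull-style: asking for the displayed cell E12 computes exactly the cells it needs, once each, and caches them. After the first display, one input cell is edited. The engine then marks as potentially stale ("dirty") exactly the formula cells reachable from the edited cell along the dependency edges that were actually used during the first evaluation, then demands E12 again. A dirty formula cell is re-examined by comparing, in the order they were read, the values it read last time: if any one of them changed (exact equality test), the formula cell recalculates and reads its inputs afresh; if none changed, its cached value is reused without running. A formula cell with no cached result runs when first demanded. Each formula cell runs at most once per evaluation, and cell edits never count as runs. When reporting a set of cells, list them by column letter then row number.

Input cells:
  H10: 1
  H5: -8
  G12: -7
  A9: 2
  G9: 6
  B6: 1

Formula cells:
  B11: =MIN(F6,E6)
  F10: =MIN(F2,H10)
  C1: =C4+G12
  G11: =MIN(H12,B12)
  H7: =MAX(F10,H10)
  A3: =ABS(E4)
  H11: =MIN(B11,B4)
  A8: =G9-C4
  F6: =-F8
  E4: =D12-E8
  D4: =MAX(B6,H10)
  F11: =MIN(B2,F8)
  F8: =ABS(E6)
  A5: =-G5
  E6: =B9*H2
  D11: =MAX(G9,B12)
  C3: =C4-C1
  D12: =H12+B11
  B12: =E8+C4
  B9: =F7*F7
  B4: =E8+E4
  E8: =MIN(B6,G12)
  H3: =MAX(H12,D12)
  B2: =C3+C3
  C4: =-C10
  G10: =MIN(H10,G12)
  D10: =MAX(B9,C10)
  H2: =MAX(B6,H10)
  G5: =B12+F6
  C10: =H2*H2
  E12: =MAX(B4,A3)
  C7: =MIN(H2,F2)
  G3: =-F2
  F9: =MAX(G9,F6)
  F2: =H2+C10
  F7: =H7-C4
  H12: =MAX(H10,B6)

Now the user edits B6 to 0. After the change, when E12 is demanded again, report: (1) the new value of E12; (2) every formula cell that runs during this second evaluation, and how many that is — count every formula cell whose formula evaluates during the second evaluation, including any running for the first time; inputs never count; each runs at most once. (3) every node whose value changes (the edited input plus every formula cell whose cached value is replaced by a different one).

Demanding E12 again yields 4.
3 formula cells run: E8, H2, H12.
The nodes whose values change: B6.
Note where the cutoff bites: C10 is checked, finds nothing changed, and keeps its cache.

First demand of the output computes:
  E8 = MIN(1, -7) = -7
  H2 = MAX(1, 1) = 1
  C10 = 1 * 1 = 1
  C4 = -(1) = -1
  F2 = 1 + 1 = 2
  F10 = MIN(2, 1) = 1
  H7 = MAX(1, 1) = 1
  F7 = 1 - -1 = 2
  B9 = 2 * 2 = 4
  E6 = 4 * 1 = 4
  F8 = ABS(4) = 4
  F6 = -(4) = -4
  B11 = MIN(-4, 4) = -4
  H12 = MAX(1, 1) = 1
  D12 = 1 + -4 = -3
  E4 = -3 - -7 = 4
  A3 = ABS(4) = 4
  B4 = -7 + 4 = -3
  E12 = MAX(-3, 4) = 4

After the edit, cleaning proceeds:
  E8: a read changed (B6 1->0) — executes, giving -7 — identical to its old value.
  H2: a read changed (B6 1->0) — executes, giving 1 — identical to its old value.
  C10: dirty, but its reads are unchanged (H2 unchanged, H2 unchanged); cached 1 stands.
  C4: dirty, but its reads are unchanged (C10 unchanged); cached -1 stands.
  F2: dirty, but its reads are unchanged (H2 unchanged, C10 unchanged); cached 2 stands.
  F10: dirty, but its reads are unchanged (F2 unchanged, H10 unchanged); cached 1 stands.
  H7: dirty, but its reads are unchanged (F10 unchanged, H10 unchanged); cached 1 stands.
  F7: dirty, but its reads are unchanged (H7 unchanged, C4 unchanged); cached 2 stands.
  B9: dirty, but its reads are unchanged (F7 unchanged, F7 unchanged); cached 4 stands.
  E6: dirty, but its reads are unchanged (B9 unchanged, H2 unchanged); cached 4 stands.
  F8: dirty, but its reads are unchanged (E6 unchanged); cached 4 stands.
  F6: dirty, but its reads are unchanged (F8 unchanged); cached -4 stands.
  B11: dirty, but its reads are unchanged (F6 unchanged, E6 unchanged); cached -4 stands.
  H12: a read changed (B6 1->0) — executes, giving 1 — identical to its old value.
  D12: dirty, but its reads are unchanged (H12 unchanged, B11 unchanged); cached -3 stands.
  E4: dirty, but its reads are unchanged (D12 unchanged, E8 unchanged); cached 4 stands.
  A3: dirty, but its reads are unchanged (E4 unchanged); cached 4 stands.
  B4: dirty, but its reads are unchanged (E8 unchanged, E4 unchanged); cached -3 stands.
  E12: dirty, but its reads are unchanged (B4 unchanged, A3 unchanged); cached 4 stands.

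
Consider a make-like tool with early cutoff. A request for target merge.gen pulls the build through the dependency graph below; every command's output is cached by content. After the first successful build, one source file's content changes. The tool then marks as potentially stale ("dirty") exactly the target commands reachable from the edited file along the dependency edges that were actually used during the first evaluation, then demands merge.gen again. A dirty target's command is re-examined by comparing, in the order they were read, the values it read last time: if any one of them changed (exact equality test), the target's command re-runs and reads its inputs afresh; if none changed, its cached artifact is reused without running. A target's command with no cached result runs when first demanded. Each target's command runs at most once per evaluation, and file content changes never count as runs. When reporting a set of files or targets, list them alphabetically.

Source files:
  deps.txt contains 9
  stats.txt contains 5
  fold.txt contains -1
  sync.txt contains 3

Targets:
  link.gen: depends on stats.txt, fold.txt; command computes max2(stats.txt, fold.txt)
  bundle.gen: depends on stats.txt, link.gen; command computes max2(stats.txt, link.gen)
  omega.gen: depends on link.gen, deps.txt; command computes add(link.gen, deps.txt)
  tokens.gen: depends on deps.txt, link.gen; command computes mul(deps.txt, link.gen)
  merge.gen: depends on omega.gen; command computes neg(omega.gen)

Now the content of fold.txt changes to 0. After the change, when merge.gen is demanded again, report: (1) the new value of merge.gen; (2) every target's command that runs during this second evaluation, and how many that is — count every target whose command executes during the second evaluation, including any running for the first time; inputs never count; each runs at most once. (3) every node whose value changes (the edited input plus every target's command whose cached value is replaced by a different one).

First demand of the output computes:
  link.gen = max2(5, -1) = 5
  omega.gen = add(5, 9) = 14
  merge.gen = neg(14) = -14

After the edit, cleaning proceeds:
  link.gen: a read changed (fold.txt -1->0) — executes, giving 5 — identical to its old value.
  omega.gen: dirty, but its reads are unchanged (link.gen unchanged, deps.txt unchanged); cached 14 stands.
  merge.gen: dirty, but its reads are unchanged (omega.gen unchanged); cached -14 stands.

Note the absorption at link.gen: it re-runs yet its value is the same, leaving the output's value untouched.

Demanding merge.gen again yields -14.
1 target commands run: link.gen.
The nodes whose values change: fold.txt.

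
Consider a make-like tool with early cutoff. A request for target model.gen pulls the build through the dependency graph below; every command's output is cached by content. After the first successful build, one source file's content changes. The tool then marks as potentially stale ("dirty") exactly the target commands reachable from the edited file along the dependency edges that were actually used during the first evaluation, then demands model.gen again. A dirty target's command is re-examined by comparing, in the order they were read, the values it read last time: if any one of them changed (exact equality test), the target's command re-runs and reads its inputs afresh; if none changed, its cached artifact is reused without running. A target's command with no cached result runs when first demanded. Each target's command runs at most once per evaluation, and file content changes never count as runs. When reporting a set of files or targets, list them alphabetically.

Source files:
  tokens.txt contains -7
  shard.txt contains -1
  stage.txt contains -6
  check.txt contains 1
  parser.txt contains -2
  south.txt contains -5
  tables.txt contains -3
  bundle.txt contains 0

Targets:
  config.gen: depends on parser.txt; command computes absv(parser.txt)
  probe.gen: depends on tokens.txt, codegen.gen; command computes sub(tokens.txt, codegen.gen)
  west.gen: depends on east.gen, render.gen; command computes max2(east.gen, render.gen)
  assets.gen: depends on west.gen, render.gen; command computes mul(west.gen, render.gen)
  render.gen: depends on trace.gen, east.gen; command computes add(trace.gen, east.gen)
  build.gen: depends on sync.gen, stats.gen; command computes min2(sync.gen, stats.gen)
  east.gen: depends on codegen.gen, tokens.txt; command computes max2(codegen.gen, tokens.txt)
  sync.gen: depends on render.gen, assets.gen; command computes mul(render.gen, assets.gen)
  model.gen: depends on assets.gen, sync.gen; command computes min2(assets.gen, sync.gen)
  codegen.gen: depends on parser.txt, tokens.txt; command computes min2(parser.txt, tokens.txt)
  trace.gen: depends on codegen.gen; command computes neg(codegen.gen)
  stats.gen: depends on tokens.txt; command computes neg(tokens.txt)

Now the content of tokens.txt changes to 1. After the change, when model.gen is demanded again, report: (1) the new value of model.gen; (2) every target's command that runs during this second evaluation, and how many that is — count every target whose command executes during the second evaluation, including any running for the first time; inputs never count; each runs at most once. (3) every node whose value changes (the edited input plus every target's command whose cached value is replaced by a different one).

Demanding model.gen again yields 9.
8 target commands run: assets.gen, codegen.gen, east.gen, model.gen, render.gen, sync.gen, trace.gen, west.gen.
The nodes whose values change: assets.gen, codegen.gen, east.gen, model.gen, render.gen, sync.gen, tokens.txt, trace.gen, west.gen.

First demand of the output computes:
  codegen.gen = min2(-2, -7) = -7
  east.gen = max2(-7, -7) = -7
  trace.gen = neg(-7) = 7
  render.gen = add(7, -7) = 0
  west.gen = max2(-7, 0) = 0
  assets.gen = mul(0, 0) = 0
  sync.gen = mul(0, 0) = 0
  model.gen = min2(0, 0) = 0

After the edit, cleaning proceeds:
  codegen.gen: a read changed (tokens.txt -7->1) — executes, giving -2.
  east.gen: a read changed (codegen.gen -7->-2; tokens.txt -7->1) — executes, giving 1.
  trace.gen: a read changed (codegen.gen -7->-2) — executes, giving 2.
  render.gen: a read changed (trace.gen 7->2; east.gen -7->1) — executes, giving 3.
  west.gen: a read changed (east.gen -7->1; render.gen 0->3) — executes, giving 3.
  assets.gen: a read changed (west.gen 0->3; render.gen 0->3) — executes, giving 9.
  sync.gen: a read changed (render.gen 0->3; assets.gen 0->9) — executes, giving 27.
  model.gen: a read changed (assets.gen 0->9; sync.gen 0->27) — executes, giving 9.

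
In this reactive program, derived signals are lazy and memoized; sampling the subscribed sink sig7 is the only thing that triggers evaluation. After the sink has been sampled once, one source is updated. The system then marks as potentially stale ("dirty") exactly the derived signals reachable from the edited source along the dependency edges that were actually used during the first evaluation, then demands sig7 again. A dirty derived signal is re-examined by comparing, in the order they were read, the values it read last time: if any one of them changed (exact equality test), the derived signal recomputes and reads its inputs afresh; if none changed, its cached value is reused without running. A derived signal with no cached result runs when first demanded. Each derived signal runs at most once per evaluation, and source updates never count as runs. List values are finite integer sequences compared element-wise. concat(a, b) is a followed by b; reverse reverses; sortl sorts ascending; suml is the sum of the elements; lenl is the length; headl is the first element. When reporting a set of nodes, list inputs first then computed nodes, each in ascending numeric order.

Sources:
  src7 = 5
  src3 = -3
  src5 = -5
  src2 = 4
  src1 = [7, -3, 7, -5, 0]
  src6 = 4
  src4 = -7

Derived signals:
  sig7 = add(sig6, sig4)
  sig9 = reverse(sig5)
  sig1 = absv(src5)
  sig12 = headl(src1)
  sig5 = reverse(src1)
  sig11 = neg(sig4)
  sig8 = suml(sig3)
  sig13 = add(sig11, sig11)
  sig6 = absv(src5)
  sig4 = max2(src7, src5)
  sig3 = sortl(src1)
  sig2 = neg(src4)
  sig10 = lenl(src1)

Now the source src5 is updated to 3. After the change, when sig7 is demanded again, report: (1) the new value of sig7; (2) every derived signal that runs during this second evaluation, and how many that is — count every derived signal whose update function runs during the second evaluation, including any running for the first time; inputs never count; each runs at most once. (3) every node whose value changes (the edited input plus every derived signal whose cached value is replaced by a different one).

Demanding sig7 again yields 8.
3 derived signals run: sig4, sig6, sig7.
The nodes whose values change: src5, sig6, sig7.

First demand of the output computes:
  sig4 = max2(5, -5) = 5
  sig6 = absv(-5) = 5
  sig7 = add(5, 5) = 10

After the edit, cleaning proceeds:
  sig4: a read changed (src5 -5->3) — executes, giving 5 — identical to its old value.
  sig6: a read changed (src5 -5->3) — executes, giving 3.
  sig7: a read changed (sig6 5->3) — executes, giving 8.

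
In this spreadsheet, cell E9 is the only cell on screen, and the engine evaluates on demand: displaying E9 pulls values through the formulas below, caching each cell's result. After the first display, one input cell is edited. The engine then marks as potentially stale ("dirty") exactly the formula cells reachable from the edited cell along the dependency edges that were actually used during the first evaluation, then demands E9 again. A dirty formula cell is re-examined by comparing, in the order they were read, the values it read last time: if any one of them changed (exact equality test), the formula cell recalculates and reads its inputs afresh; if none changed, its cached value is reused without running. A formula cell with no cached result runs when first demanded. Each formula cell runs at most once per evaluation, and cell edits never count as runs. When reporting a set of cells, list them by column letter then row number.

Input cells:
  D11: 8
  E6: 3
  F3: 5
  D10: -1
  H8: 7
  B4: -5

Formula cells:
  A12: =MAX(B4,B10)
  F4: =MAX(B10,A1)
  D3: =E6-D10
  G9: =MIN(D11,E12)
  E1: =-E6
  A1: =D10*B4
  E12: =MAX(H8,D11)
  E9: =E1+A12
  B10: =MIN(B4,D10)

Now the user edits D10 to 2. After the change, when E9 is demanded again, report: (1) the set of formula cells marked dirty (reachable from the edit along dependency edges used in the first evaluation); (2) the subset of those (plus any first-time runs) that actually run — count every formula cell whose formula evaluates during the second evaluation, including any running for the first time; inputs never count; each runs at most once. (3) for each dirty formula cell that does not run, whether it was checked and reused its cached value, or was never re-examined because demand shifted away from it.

Initial pass — values computed on the first demand:
  B10 = MIN(-5, -1) = -5
  A12 = MAX(-5, -5) = -5
  E1 = -(3) = -3
  E9 = -3 + -5 = -8

Second demand — change propagation:
  B10: re-runs because D10 -1->2; new result -5 (unchanged).
  A12: re-examined; everything it read last time is the same (B4 unchanged, B10 unchanged) — cache -5 kept, no run.
  E9: re-examined; everything it read last time is the same (E1 unchanged, A12 unchanged) — cache -8 kept, no run.

The important point: B10 recomputes to an identical value, and the output ends up unchanged.

Dirty set: A12, B10, E9.
Run set: B10 (1 run).
Re-examined without running (cache reused): A12, E9.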